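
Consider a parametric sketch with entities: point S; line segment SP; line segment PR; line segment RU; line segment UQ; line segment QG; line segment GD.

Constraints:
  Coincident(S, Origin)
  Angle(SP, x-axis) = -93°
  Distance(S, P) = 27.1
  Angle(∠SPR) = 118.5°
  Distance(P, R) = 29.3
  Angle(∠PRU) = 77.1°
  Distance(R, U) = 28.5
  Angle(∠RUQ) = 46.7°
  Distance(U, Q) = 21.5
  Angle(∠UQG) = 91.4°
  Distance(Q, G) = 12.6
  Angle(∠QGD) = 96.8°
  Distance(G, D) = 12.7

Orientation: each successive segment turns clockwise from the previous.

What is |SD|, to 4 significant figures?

44.28

S is at the origin; SP runs at -93.0° with length 27.1, so P = (-1.418, -27.06). ∠SPR = 118.5° gives PR at -154.5° from the x-axis; with |PR| = 29.3, R = (-27.86, -39.68). ∠PRU = 77.1° gives RU at 102.6° from the x-axis; with |RU| = 28.5, U = (-34.08, -11.86). ∠RUQ = 46.7° gives UQ at -30.70° from the x-axis; with |UQ| = 21.5, Q = (-15.59, -22.84). ∠UQG = 91.4° gives QG at -119.3° from the x-axis; with |QG| = 12.6, G = (-21.76, -33.83). ∠QGD = 96.8° gives GD at 157.5° from the x-axis; with |GD| = 12.7, D = (-33.49, -28.97). Then |SD| = |D − S| = 44.28.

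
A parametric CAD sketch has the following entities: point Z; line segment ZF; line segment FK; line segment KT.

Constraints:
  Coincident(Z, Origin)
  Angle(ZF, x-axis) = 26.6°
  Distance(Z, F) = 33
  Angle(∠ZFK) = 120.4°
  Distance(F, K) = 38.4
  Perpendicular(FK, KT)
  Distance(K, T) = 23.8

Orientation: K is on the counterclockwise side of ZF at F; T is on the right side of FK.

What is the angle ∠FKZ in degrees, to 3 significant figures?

27.3°

Z is at the origin; ZF runs at 26.6° with length 33.0, so F = 33.0·(cos 26.6°, sin 26.6°) = (29.5, 14.8). ∠ZFK = 120.4°, so FK runs at 26.6° + (180° − 120.4°) = 86.2° from the x-axis; with |FK| = 38.4, K = F + 38.4·(cos 86.2°, sin 86.2°) = (32.1, 53.1). Then cos ∠FKZ = KF·KZ / (|KF||KZ|), giving 27.3°.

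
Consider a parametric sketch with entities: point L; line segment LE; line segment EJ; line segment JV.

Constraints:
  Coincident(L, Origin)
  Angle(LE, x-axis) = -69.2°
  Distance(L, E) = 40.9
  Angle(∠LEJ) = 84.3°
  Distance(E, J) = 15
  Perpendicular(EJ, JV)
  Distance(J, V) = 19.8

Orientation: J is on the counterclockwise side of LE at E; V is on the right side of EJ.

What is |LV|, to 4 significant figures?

61.48

L is at the origin; LE runs at -69.2° with length 40.9, so E = 40.9·(cos -69.2°, sin -69.2°) = (14.52, -38.23). ∠LEJ = 84.3°, so EJ runs at -69.2° + (180° − 84.3°) = 26.50° from the x-axis; with |EJ| = 15.0, J = E + 15.0·(cos 26.50°, sin 26.50°) = (27.95, -31.54). EJ is perpendicular to JV; with |JV| = 19.8 on the right of EJ, V = J + 19.8·(0.4462, -0.8949) = (36.78, -49.26). Then |LV| = |V − L| = 61.48.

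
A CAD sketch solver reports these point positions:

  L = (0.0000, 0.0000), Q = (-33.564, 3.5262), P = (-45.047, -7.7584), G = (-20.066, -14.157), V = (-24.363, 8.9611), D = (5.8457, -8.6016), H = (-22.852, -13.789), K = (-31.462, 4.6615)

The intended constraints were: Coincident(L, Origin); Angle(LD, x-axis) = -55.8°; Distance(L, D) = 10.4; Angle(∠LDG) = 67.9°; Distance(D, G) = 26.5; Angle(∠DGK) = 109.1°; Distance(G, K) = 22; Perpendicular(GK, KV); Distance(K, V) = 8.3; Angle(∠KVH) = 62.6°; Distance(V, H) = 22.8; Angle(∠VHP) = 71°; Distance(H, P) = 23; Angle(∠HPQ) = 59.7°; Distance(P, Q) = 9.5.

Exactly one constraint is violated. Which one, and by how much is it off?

Distance(P, Q) = 9.5 — off by 6.60.

L = (0.00, 0.00) ✓; LD at -55.80° ✓; |LD| = 10.40 ✓; ∠LDG = 67.90° ✓; |DG| = 26.50 ✓; ∠DGK = 109.1° ✓; |GK| = 22.00 ✓; ∠(GK, KV) = 90.00° ✓; |KV| = 8.300 ✓; ∠KVH = 62.60° ✓; |VH| = 22.80 ✓; ∠VHP = 71.00° ✓; |HP| = 23.00 ✓; ∠HPQ = 59.70° ✓; |PQ| = 16.10 ✗.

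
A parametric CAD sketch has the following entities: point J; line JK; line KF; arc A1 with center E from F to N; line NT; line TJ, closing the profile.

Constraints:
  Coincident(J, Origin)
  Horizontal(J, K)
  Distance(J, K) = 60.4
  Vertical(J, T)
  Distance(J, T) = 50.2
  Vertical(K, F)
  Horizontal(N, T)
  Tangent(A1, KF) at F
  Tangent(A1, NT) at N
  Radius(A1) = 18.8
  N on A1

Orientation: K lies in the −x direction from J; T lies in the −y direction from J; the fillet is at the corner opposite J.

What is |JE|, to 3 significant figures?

52.1

J is at the origin; J and K share the same y with |JK| = 60.4 and K on the −x side, so K = (-60.4, 0.00). J and T share the same x with |JT| = 50.2 and T on the −y side, so T = (0.00, -50.2). The virtual corner opposite J is at (-60.4, -50.2). Tangency of A1 to KF means the radius EF is perpendicular to KF and A1 meets NT tangentially, so EN is at right angles to NT, with radius 18.8, so the center E sits 18.8 in from both sides at E = (-41.6, -31.4). Then |JE| = |E − J| = 52.1.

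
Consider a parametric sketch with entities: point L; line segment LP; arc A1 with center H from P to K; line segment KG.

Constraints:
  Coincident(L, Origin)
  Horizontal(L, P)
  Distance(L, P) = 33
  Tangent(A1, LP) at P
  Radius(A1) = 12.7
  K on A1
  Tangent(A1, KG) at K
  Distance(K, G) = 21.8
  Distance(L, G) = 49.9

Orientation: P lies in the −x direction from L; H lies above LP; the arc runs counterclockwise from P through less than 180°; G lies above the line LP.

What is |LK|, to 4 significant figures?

28.88

Checks: |HK| = 12.70 ✓; ∠(HK, KG) = 90.00° ✓; |KG| = 21.80 ✓; |LG| = 49.90 ✓.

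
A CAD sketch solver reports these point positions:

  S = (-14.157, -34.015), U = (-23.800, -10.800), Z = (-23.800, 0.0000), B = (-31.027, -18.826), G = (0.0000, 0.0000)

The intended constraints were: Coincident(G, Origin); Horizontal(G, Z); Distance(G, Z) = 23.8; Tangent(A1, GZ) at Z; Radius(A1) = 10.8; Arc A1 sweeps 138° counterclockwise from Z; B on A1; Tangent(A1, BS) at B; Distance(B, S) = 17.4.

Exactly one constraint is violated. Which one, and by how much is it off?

Distance(B, S) = 17.4 — off by 5.30.

G = (0.00, 0.00) ✓; G.y = 0.00, Z.y = 0.00 ✓; |GZ| = 23.80 ✓; ∠(UZ, ZG) = 90.00° ✓; |UZ| = 10.80 ✓; bearing(U→B) − bearing(U→Z) = 138.0° ✓; |UB| = 10.80 ✓; ∠(UB, BS) = 90.00° ✓; |BS| = 22.70 ✗.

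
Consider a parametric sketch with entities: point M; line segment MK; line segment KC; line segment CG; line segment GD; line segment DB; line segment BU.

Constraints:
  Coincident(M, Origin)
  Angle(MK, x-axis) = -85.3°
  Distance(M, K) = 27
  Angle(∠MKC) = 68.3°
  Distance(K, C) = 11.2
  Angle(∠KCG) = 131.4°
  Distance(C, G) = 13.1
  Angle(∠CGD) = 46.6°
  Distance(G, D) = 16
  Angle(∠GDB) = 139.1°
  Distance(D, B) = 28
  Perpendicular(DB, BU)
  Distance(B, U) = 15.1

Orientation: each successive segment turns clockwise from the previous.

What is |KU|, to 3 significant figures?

21.8

M is at the origin; MK runs at -85.3° with length 27.0, so K = (2.21, -26.9). ∠MKC = 68.3° gives KC at 163° from the x-axis; with |KC| = 11.2, C = (-8.50, -23.6). ∠KCG = 131.4° gives CG at 114° from the x-axis; with |CG| = 13.1, G = (-13.9, -11.7). ∠CGD = 46.6° gives GD at -19.0° from the x-axis; with |GD| = 16.0, D = (1.22, -16.9). ∠GDB = 139.1° gives DB at -59.9° from the x-axis; with |DB| = 28.0, B = (15.3, -41.1). DB ⟂ BU, so BU runs at -150°; with |BU| = 15.1, U = (2.20, -48.7). Then |KU| = |U − K| = 21.8.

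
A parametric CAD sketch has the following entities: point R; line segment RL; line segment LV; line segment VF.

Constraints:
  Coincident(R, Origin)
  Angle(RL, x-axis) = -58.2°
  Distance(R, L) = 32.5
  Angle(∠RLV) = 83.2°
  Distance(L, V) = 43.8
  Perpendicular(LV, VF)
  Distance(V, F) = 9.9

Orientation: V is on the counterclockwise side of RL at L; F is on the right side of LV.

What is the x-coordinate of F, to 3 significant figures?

57.5

∠RLV = 83.2°, so LV runs at -58.2° + (180° − 83.2°) = 38.6° from the x-axis; with |LV| = 43.8, V = L + 43.8·(cos 38.6°, sin 38.6°) = (51.4, -0.296). LV ⟂ VF; with |VF| = 9.9 on the right of LV, F = V + 9.9·(0.624, -0.782) = (57.5, -8.03). So F.x = 57.5.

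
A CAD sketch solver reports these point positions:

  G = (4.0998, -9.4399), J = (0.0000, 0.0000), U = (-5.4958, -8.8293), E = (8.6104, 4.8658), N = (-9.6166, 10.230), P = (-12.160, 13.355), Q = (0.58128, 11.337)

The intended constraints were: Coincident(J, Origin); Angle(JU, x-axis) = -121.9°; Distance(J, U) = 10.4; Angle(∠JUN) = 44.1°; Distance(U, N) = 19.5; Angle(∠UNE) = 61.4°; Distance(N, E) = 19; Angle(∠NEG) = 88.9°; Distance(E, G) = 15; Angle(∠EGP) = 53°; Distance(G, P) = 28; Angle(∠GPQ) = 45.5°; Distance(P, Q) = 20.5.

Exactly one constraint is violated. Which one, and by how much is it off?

Distance(P, Q) = 20.5 — off by 7.60.

J = (0.00, 0.00) ✓; JU at -121.9° ✓; |JU| = 10.40 ✓; ∠JUN = 44.10° ✓; |UN| = 19.50 ✓; ∠UNE = 61.40° ✓; |NE| = 19.00 ✓; ∠NEG = 88.90° ✓; |EG| = 15.00 ✓; ∠EGP = 53.00° ✓; |GP| = 28.00 ✓; ∠GPQ = 45.50° ✓; |PQ| = 12.90 ✗.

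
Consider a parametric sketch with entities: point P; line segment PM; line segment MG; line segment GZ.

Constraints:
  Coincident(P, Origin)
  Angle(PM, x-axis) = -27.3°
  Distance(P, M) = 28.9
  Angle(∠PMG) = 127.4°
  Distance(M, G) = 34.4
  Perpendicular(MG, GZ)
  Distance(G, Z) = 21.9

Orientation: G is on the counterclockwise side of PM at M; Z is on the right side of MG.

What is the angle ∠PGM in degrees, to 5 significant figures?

23.841°

P is at the origin; PM runs at -27.3° with length 28.9, so M = 28.9·(cos -27.3°, sin -27.3°) = (25.681, -13.255). ∠PMG = 127.4°, so MG runs at -27.3° + (180° − 127.4°) = 25.300° from the x-axis; with |MG| = 34.4, G = M + 34.4·(cos 25.300°, sin 25.300°) = (56.781, 1.4461). Then cos ∠PGM = GP·GM / (|GP||GM|), giving 23.841°.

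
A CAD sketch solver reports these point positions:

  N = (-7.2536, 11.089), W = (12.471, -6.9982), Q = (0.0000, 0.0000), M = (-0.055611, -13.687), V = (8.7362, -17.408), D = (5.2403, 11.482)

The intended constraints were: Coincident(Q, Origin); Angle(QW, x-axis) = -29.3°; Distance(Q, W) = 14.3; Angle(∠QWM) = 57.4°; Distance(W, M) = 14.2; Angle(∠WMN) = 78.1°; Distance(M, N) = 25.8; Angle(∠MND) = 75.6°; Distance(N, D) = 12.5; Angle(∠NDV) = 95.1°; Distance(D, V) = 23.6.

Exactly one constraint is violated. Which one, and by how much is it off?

Distance(D, V) = 23.6 — off by 5.50.

Q = (0.00, 0.00) ✓; QW at -29.30° ✓; |QW| = 14.30 ✓; ∠QWM = 57.40° ✓; |WM| = 14.20 ✓; ∠WMN = 78.10° ✓; |MN| = 25.80 ✓; ∠MND = 75.60° ✓; |ND| = 12.50 ✓; ∠NDV = 95.10° ✓; |DV| = 29.10 ✗.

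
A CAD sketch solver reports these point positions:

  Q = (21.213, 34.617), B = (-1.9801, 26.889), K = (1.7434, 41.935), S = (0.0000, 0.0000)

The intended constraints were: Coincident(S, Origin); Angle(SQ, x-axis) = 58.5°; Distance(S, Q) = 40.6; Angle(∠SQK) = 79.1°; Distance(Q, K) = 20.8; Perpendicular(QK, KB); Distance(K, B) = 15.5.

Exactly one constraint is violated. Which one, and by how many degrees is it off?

Perpendicular(QK, KB) — off by 6.70°.

S = (0.00, 0.00) ✓; SQ at 58.50° ✓; |SQ| = 40.60 ✓; ∠SQK = 79.10° ✓; |QK| = 20.80 ✓; ∠(QK, KB) = 96.70° ✗; |KB| = 15.50 ✓.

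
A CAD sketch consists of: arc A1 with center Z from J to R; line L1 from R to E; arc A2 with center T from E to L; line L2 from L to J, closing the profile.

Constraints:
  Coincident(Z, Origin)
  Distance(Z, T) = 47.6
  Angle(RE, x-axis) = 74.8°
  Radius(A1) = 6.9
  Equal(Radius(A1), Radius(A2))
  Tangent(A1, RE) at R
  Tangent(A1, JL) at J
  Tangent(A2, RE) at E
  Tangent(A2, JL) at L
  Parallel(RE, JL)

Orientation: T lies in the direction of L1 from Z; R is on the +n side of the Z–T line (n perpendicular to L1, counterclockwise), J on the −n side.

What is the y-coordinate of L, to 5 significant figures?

44.126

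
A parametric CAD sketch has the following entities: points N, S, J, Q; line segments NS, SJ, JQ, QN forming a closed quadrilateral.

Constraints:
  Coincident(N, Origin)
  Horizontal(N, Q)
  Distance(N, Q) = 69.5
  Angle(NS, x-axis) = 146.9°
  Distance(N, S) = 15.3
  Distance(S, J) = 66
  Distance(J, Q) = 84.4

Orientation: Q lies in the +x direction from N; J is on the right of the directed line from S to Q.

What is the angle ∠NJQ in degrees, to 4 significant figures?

55.02°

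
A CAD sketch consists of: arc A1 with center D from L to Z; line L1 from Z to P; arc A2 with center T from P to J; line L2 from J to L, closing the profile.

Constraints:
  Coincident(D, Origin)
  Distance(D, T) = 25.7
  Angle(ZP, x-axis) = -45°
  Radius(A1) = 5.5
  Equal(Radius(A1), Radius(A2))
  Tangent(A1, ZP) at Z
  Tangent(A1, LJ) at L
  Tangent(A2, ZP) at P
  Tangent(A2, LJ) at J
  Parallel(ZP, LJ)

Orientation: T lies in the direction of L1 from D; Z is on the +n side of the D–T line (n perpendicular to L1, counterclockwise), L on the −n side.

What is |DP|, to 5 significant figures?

26.282

Tangency of A1 to both parallel lines with radius 5.5 puts Z and L at D ± 5.5·n: Z = (3.8891, 3.8891), L = (-3.8891, -3.8891). Equal radii place P and J the same way about T: P = T + 5.5·n = (22.062, -14.284), J = T − 5.5·n = (14.284, -22.062). Then |DP| = |P − D| = 26.282.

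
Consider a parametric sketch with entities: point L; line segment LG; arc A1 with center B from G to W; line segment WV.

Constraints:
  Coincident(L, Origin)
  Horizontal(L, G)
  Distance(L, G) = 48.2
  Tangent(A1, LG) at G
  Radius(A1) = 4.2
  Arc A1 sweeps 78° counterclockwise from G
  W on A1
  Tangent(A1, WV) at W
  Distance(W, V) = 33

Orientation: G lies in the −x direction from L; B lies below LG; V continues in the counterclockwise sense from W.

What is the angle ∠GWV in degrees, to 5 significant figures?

141.00°

On A1, G sits at bearing 90° from B; a 78° counterclockwise sweep puts W at bearing 168°, so W = B + 4.2·(cos 168°, sin 168°) = (-52.308, -3.3268). The tangent condition forces BW to be normal to WV, so WV runs along (−sin 168°, cos 168°); with |WV| = 33.0, V = (-59.169, -35.606). Then cos ∠GWV = WG·WV / (|WG||WV|), giving 141.00°.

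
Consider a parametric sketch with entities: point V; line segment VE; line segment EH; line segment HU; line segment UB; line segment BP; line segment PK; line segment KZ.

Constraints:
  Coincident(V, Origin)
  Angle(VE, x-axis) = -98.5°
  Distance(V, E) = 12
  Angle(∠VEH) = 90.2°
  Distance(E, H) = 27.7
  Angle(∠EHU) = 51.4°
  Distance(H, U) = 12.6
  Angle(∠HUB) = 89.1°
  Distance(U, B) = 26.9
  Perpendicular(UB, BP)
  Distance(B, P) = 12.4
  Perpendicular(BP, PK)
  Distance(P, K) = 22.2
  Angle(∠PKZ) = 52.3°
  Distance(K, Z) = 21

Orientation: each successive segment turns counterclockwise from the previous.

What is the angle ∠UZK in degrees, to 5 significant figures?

38.787°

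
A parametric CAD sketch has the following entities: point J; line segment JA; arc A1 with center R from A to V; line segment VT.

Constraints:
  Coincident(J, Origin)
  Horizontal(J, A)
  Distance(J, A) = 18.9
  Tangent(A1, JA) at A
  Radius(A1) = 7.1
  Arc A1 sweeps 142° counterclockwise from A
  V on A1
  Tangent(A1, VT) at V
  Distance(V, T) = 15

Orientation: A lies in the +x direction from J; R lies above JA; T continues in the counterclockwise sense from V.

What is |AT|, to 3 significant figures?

23.2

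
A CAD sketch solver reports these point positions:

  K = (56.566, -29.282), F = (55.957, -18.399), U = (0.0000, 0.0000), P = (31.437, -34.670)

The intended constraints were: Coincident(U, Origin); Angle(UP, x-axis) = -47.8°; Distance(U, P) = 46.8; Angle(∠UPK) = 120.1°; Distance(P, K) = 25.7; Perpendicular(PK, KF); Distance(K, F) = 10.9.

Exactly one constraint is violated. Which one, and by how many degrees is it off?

Perpendicular(PK, KF) — off by 8.90°.

U = (0.00, 0.00) ✓; UP at -47.80° ✓; |UP| = 46.80 ✓; ∠UPK = 120.1° ✓; |PK| = 25.70 ✓; ∠(PK, KF) = 81.10° ✗; |KF| = 10.90 ✓.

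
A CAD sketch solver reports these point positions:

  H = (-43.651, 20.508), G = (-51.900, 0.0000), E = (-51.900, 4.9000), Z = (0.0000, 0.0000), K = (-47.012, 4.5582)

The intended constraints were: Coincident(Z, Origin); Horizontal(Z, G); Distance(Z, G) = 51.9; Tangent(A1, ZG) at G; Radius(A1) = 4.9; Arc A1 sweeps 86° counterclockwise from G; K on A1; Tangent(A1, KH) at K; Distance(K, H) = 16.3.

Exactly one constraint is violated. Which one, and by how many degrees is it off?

Tangent(A1, KH) at K — off by 7.90°.

Z = (0.00, 0.00) ✓; Z.y = 0.00, G.y = 0.00 ✓; |ZG| = 51.90 ✓; ∠(EG, GZ) = 90.00° ✓; |EG| = 4.900 ✓; bearing(E→K) − bearing(E→G) = 86.00° ✓; |EK| = 4.900 ✓; ∠(EK, KH) = 97.90° ✗; |KH| = 16.30 ✓.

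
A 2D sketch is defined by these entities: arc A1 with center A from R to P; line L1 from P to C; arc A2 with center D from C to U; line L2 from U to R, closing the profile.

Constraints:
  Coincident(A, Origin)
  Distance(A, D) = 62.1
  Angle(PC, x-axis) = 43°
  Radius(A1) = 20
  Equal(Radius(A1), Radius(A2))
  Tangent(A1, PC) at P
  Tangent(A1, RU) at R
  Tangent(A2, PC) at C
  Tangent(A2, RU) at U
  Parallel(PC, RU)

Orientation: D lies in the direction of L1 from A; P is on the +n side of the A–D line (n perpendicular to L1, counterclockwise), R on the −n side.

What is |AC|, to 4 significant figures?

65.24

Tangency of A1 to both parallel lines with radius 20.0 puts P and R at A ± 20.0·n: P = (-13.64, 14.63), R = (13.64, -14.63). Equal radii place C and U the same way about D: C = D + 20.0·n = (31.78, 56.98), U = D − 20.0·n = (59.06, 27.73). Then |AC| = |C − A| = 65.24.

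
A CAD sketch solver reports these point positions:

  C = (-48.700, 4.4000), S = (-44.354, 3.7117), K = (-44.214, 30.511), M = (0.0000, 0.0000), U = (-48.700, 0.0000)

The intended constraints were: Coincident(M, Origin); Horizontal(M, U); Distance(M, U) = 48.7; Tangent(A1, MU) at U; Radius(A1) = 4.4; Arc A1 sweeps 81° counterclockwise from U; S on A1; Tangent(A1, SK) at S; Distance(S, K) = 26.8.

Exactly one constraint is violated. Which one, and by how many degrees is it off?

Tangent(A1, SK) at S — off by 8.70°.

M = (0.00, 0.00) ✓; M.y = 0.00, U.y = 0.00 ✓; |MU| = 48.70 ✓; ∠(CU, UM) = 90.00° ✓; |CU| = 4.400 ✓; bearing(C→S) − bearing(C→U) = 81.00° ✓; |CS| = 4.400 ✓; ∠(CS, SK) = 81.30° ✗; |SK| = 26.80 ✓.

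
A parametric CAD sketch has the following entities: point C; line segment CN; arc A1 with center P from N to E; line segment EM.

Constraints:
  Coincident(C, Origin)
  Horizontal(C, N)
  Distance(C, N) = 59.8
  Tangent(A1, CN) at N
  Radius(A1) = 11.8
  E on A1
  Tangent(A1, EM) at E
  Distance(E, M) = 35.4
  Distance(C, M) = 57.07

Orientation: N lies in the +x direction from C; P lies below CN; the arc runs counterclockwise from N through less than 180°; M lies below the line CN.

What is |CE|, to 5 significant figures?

49.222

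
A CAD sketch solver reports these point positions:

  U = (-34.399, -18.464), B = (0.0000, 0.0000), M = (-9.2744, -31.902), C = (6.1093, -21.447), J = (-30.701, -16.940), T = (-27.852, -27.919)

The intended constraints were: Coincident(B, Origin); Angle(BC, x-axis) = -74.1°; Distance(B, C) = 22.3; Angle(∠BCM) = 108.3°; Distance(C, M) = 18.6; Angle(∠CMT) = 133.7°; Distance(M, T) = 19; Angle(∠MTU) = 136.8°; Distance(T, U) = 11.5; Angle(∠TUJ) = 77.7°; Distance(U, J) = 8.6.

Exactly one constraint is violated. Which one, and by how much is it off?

Distance(U, J) = 8.6 — off by 4.60.

B = (0.00, 0.00) ✓; BC at -74.10° ✓; |BC| = 22.30 ✓; ∠BCM = 108.3° ✓; |CM| = 18.60 ✓; ∠CMT = 133.7° ✓; |MT| = 19.00 ✓; ∠MTU = 136.8° ✓; |TU| = 11.50 ✓; ∠TUJ = 77.70° ✓; |UJ| = 4.000 ✗.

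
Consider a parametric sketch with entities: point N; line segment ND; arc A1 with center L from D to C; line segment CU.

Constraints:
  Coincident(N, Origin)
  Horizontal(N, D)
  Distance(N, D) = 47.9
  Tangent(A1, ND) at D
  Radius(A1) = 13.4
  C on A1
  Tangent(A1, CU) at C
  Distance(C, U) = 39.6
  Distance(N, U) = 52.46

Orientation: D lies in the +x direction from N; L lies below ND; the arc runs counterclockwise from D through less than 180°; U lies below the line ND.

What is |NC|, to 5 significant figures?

36.350

N is at the origin; N and D share the same y with |ND| = 47.9 and D on the +x side, so D = (47.900, 0.0000). Tangency of A1 to ND means the radius LD is perpendicular to ND, so L = D + (0, -13.4) = (47.900, -13.400). Since LC ⟂ CU (tangency), |LU| = √(13.4² + 39.6²) = 41.806 regardless of where C sits on A1. So U lies on both circle(N, 52.46) and circle(L, 41.806); the below-ND intersection is U = (23.137, -47.082). C is the foot of the tangent from U: C = (35.129, -9.3419).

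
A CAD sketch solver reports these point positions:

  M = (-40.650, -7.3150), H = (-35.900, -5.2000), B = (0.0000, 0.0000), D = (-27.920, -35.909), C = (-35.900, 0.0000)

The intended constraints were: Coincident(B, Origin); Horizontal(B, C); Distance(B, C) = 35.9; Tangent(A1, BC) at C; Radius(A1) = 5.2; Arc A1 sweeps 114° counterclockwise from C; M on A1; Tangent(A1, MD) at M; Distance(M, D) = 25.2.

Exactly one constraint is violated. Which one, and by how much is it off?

Distance(M, D) = 25.2 — off by 6.10.

B = (0.00, 0.00) ✓; B.y = 0.00, C.y = 0.00 ✓; |BC| = 35.90 ✓; ∠(HC, CB) = 90.00° ✓; |HC| = 5.200 ✓; bearing(H→M) − bearing(H→C) = 114.0° ✓; |HM| = 5.200 ✓; ∠(HM, MD) = 90.00° ✓; |MD| = 31.30 ✗.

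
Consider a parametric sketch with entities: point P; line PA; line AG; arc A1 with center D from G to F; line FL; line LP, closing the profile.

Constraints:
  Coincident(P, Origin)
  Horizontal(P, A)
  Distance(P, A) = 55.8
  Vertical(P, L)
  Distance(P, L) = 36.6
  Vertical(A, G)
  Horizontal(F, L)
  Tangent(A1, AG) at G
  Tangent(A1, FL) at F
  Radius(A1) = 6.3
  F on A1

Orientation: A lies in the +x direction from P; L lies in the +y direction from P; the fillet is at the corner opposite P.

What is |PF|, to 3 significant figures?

61.6

P is at the origin; P and A share the same y with |PA| = 55.8 and A on the +x side, so A = (55.8, 0.00). PL is vertical with |PL| = 36.6 and L on the +y side, so L = (0.00, 36.6). The virtual corner opposite P is at (55.8, 36.6). The tangent condition forces DG to be normal to AG and since A1 is tangent to FL there, DF ⟂ FL, with radius 6.3, so the center D sits 6.3 in from both sides at D = (49.5, 30.3). That places the tangent points at G = (55.8, 30.3) on AG and F = (49.5, 36.6) on FL. Then |PF| = |F − P| = 61.6.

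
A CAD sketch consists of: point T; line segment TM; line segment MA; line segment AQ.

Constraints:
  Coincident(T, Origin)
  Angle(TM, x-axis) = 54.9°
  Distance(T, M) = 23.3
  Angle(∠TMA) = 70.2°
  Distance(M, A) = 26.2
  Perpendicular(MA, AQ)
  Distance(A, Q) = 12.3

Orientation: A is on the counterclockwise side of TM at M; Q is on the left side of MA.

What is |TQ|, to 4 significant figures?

20.68

∠TMA = 70.2°, so MA runs at 54.9° + (180° − 70.2°) = 164.7° from the x-axis; with |MA| = 26.2, A = M + 26.2·(cos 164.7°, sin 164.7°) = (-11.87, 25.98). The perpendicularity gives AQ at right angles to MA; with |AQ| = 12.3 on the left of MA, Q = A + 12.3·(-0.2639, -0.9646) = (-15.12, 14.11). Then |TQ| = |Q − T| = 20.68.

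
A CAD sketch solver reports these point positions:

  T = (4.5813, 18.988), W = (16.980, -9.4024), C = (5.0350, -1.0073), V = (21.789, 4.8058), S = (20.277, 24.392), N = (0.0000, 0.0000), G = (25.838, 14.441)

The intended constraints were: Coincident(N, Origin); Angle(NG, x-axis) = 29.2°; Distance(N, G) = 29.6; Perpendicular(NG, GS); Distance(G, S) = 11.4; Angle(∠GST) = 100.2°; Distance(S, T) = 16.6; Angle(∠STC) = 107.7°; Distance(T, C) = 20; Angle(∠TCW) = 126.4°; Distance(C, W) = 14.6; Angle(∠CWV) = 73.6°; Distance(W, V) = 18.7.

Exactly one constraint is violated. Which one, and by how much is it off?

Distance(W, V) = 18.7 — off by 3.70.

N = (0.00, 0.00) ✓; NG at 29.20° ✓; |NG| = 29.60 ✓; ∠(NG, GS) = 90.00° ✓; |GS| = 11.40 ✓; ∠GST = 100.2° ✓; |ST| = 16.60 ✓; ∠STC = 107.7° ✓; |TC| = 20.00 ✓; ∠TCW = 126.4° ✓; |CW| = 14.60 ✓; ∠CWV = 73.60° ✓; |WV| = 15.00 ✗.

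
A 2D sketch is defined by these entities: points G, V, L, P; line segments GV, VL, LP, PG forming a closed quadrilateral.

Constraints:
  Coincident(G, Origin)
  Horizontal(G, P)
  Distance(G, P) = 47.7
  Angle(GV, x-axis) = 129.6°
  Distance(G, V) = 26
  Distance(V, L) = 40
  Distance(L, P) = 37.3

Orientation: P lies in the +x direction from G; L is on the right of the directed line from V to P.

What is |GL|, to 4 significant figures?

14.25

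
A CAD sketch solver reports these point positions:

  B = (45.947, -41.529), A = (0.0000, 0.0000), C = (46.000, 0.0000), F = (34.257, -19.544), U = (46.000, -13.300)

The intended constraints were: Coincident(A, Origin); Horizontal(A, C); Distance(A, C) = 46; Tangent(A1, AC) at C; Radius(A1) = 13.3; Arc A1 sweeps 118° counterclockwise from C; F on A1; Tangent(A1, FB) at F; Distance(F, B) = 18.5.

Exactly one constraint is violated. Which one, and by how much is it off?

Distance(F, B) = 18.5 — off by 6.40.

A = (0.00, 0.00) ✓; A.y = 0.00, C.y = 0.00 ✓; |AC| = 46.00 ✓; ∠(UC, CA) = 90.00° ✓; |UC| = 13.30 ✓; bearing(U→F) − bearing(U→C) = 118.0° ✓; |UF| = 13.30 ✓; ∠(UF, FB) = 90.00° ✓; |FB| = 24.90 ✗.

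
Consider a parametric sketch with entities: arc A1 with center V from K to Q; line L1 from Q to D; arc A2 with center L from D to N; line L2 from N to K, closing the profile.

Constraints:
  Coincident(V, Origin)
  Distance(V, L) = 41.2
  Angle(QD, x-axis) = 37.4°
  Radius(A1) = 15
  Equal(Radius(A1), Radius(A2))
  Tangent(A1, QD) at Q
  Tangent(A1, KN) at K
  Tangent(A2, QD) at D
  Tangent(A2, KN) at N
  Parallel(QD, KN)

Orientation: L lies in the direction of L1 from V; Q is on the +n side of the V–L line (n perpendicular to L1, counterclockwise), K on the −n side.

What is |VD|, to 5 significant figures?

43.846

Tangency of A1 to both parallel lines with radius 15.0 puts Q and K at V ± 15.0·n: Q = (-9.1106, 11.916), K = (9.1106, -11.916). Equal radii place D and N the same way about L: D = L + 15.0·n = (23.619, 36.940), N = L − 15.0·n = (41.841, 13.108). Then |VD| = |D − V| = 43.846.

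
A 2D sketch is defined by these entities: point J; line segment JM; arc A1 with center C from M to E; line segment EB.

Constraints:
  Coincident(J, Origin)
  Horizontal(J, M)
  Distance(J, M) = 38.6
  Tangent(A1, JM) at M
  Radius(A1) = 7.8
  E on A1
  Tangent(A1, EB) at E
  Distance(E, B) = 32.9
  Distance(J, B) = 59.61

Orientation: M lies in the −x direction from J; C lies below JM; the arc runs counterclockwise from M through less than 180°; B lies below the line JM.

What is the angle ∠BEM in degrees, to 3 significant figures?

132°

Checks: |CE| = 7.800 ✓; ∠(CE, EB) = 90.00° ✓; |EB| = 32.90 ✓; |JB| = 59.61 ✓.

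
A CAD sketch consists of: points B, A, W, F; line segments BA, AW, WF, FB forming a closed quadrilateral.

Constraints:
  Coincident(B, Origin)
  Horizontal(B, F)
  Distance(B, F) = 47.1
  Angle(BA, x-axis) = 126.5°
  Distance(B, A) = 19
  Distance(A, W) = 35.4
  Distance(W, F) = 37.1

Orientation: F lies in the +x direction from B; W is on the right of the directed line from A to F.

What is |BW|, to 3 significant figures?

16.5

Checks: |AW| = 35.40 ✓; |WF| = 37.10 ✓.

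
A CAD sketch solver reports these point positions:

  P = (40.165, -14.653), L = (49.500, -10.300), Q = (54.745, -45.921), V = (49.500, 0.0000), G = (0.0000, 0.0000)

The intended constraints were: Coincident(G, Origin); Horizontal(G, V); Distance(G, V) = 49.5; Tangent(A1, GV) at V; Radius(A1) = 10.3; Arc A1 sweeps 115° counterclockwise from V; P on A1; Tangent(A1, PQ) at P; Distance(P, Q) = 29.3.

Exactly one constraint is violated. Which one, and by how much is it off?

Distance(P, Q) = 29.3 — off by 5.20.

G = (0.00, 0.00) ✓; G.y = 0.00, V.y = 0.00 ✓; |GV| = 49.50 ✓; ∠(LV, VG) = 90.00° ✓; |LV| = 10.30 ✓; bearing(L→P) − bearing(L→V) = 115.0° ✓; |LP| = 10.30 ✓; ∠(LP, PQ) = 90.00° ✓; |PQ| = 34.50 ✗.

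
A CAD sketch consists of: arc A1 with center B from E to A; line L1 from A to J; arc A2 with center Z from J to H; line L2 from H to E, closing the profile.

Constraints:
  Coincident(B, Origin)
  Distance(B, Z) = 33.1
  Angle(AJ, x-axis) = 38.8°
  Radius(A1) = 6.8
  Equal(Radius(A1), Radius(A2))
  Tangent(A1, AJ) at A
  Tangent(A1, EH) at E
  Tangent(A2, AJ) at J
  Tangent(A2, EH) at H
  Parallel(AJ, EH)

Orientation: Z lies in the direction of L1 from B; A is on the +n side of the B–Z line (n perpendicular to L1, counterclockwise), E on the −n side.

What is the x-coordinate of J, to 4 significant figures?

21.54

The slot axis is L1's direction at 38.8°, so u = (cos 38.8°, sin 38.8°) = (0.7793, 0.6266) and n = (−sin 38.8°, cos 38.8°) = (-0.6266, 0.7793). B is at the origin and Z lies 33.1 along u from B, so Z = 33.1·u = (25.80, 20.74). Tangency of A1 to both parallel lines with radius 6.8 puts A and E at B ± 6.8·n: A = (-4.261, 5.299), E = (4.261, -5.299). Equal radii place J and H the same way about Z: J = Z + 6.8·n = (21.54, 26.04), H = Z − 6.8·n = (30.06, 15.44). So J.x = 21.54.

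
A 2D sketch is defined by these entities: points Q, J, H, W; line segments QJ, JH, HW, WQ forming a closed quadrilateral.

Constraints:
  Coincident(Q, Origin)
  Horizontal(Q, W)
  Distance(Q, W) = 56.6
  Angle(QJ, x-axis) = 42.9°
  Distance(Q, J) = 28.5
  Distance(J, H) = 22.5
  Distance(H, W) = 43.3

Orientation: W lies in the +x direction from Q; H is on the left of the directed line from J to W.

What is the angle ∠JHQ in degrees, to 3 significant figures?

5.40°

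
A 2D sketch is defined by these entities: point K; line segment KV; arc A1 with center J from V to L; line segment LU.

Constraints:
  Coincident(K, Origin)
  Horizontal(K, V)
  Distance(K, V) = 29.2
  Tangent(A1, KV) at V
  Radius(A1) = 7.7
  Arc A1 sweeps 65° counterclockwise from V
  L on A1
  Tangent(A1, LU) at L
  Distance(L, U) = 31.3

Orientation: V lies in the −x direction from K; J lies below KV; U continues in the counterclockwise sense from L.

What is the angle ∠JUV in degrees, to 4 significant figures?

7.196°

K is at the origin; KV is horizontal with |KV| = 29.2 and V on the −x side, so V = (-29.20, 0.000). The tangent condition forces JV to be normal to KV, so J = V + (0, -7.7) = (-29.20, -7.700). On A1, V sits at bearing 90° from J; a 65° counterclockwise sweep puts L at bearing 155°, so L = J + 7.7·(cos 155°, sin 155°) = (-36.18, -4.446). Tangency of A1 to LU means the radius JL is perpendicular to LU, so LU runs along (−sin 155°, cos 155°); with |LU| = 31.3, U = (-49.41, -32.81). Then cos ∠JUV = UJ·UV / (|UJ||UV|), giving 7.196°.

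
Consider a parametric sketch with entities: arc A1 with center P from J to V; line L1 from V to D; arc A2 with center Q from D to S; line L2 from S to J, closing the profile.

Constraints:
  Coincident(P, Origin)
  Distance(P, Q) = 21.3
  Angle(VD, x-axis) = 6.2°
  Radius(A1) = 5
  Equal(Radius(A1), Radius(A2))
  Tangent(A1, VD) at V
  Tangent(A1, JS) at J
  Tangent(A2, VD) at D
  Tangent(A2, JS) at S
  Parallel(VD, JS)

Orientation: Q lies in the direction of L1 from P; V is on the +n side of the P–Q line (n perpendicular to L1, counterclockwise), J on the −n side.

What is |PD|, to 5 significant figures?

21.879

The slot axis is L1's direction at 6.2°, so u = (cos 6.2°, sin 6.2°) = (0.99415, 0.10800) and n = (−sin 6.2°, cos 6.2°) = (-0.10800, 0.99415). P is at the origin and Q lies 21.3 along u from P, so Q = 21.3·u = (21.175, 2.3004). Tangency of A1 to both parallel lines with radius 5.0 puts V and J at P ± 5.0·n: V = (-0.54000, 4.9708), J = (0.54000, -4.9708). Equal radii place D and S the same way about Q: D = Q + 5.0·n = (20.635, 7.2711), S = Q − 5.0·n = (21.715, -2.6704). Then |PD| = |D − P| = 21.879.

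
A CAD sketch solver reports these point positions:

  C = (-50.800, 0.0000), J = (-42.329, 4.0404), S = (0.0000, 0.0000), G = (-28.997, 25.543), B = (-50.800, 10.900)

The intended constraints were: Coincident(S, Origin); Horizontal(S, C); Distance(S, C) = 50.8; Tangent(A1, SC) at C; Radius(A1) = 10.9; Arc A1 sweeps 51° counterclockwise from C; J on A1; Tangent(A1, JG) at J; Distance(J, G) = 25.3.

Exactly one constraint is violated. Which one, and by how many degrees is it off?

Tangent(A1, JG) at J — off by 7.20°.

S = (0.00, 0.00) ✓; S.y = 0.00, C.y = 0.00 ✓; |SC| = 50.80 ✓; ∠(BC, CS) = 90.00° ✓; |BC| = 10.90 ✓; bearing(B→J) − bearing(B→C) = 51.00° ✓; |BJ| = 10.90 ✓; ∠(BJ, JG) = 82.80° ✗; |JG| = 25.30 ✓.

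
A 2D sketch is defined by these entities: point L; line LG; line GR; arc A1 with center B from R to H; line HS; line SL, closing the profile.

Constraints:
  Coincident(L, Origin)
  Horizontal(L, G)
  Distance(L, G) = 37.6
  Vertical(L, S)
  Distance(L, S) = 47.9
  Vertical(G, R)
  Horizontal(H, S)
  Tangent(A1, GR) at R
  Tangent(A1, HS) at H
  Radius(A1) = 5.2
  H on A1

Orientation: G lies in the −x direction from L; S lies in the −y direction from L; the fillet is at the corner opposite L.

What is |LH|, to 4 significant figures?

57.83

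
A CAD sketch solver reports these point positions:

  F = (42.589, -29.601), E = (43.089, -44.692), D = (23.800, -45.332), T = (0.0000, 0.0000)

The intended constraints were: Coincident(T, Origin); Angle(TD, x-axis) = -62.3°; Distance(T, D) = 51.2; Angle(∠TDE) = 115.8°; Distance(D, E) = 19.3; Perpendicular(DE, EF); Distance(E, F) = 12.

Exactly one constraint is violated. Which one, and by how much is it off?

Distance(E, F) = 12 — off by 3.10.

T = (0.00, 0.00) ✓; TD at -62.30° ✓; |TD| = 51.20 ✓; ∠TDE = 115.8° ✓; |DE| = 19.30 ✓; ∠(DE, EF) = 90.00° ✓; |EF| = 15.10 ✗.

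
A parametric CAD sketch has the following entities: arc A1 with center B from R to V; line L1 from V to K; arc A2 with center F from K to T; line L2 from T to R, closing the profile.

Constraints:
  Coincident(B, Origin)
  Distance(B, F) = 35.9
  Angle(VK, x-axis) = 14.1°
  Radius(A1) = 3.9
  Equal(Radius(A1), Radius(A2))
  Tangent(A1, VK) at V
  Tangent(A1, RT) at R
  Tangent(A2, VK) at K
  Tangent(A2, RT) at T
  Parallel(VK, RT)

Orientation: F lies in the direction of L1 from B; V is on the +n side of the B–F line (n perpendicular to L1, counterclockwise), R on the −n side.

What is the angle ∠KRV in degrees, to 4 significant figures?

77.74°

The slot axis is L1's direction at 14.1°, so u = (cos 14.1°, sin 14.1°) = (0.9699, 0.2436) and n = (−sin 14.1°, cos 14.1°) = (-0.2436, 0.9699). B is at the origin and F lies 35.9 along u from B, so F = 35.9·u = (34.82, 8.746). Tangency of A1 to both parallel lines with radius 3.9 puts V and R at B ± 3.9·n: V = (-0.9501, 3.783), R = (0.9501, -3.783). Equal radii place K and T the same way about F: K = F + 3.9·n = (33.87, 12.53), T = F − 3.9·n = (35.77, 4.963). Then cos ∠KRV = RK·RV / (|RK||RV|), giving 77.74°.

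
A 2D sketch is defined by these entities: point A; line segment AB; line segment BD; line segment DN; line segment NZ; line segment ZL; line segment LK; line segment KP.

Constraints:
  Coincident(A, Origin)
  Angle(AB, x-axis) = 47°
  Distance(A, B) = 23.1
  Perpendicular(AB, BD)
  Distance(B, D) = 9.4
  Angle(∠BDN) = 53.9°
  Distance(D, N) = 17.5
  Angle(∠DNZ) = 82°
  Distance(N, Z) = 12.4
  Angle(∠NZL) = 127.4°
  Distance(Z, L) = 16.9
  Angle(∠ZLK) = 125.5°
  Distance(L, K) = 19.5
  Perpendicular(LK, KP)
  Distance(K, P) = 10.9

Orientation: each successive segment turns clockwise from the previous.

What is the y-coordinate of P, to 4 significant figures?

15.14

∠ZLK = 125.5° gives LK at -14.20° from the x-axis; with |LK| = 19.5, K = (36.61, 25.71). The perpendicularity gives KP at right angles to LK, so KP runs at -104.2°; with |KP| = 10.9, P = (33.94, 15.14). So P.y = 15.14.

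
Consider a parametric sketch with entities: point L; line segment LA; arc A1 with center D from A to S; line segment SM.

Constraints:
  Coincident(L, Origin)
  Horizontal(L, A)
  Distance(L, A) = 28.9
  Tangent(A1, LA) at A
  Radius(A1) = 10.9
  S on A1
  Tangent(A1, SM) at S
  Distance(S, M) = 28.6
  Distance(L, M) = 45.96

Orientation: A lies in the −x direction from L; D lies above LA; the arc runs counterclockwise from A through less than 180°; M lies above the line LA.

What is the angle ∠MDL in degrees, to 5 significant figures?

96.729°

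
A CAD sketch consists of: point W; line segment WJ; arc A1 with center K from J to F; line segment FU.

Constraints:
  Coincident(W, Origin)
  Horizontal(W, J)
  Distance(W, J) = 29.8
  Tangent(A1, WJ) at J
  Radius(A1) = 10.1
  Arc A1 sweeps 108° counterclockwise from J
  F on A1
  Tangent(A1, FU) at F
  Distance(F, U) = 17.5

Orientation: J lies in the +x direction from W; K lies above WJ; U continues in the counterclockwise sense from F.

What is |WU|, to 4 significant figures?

45.25

On A1, J sits at bearing -90° from K; a 108° counterclockwise sweep puts F at bearing 18°, so F = K + 10.1·(cos 18°, sin 18°) = (39.41, 13.22). Since A1 is tangent to FU there, KF ⟂ FU, so FU runs along (−sin 18°, cos 18°); with |FU| = 17.5, U = (34.00, 29.86). Then |WU| = |U − W| = 45.25.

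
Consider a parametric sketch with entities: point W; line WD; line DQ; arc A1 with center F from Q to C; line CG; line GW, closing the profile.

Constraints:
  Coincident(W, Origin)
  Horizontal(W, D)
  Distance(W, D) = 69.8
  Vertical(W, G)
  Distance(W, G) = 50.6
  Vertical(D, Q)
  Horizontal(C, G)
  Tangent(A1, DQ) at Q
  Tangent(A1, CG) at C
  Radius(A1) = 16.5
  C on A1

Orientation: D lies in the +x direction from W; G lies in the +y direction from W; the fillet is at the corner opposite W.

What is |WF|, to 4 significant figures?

63.27

W is at the origin; W and D share the same y with |WD| = 69.8 and D on the +x side, so D = (69.80, 0.000). W and G share the same x with |WG| = 50.6 and G on the +y side, so G = (0.000, 50.60). The virtual corner opposite W is at (69.80, 50.60). Tangency of A1 to DQ means the radius FQ is perpendicular to DQ and A1 meets CG tangentially, so FC is at right angles to CG, with radius 16.5, so the center F sits 16.5 in from both sides at F = (53.30, 34.10). Then |WF| = |F − W| = 63.27.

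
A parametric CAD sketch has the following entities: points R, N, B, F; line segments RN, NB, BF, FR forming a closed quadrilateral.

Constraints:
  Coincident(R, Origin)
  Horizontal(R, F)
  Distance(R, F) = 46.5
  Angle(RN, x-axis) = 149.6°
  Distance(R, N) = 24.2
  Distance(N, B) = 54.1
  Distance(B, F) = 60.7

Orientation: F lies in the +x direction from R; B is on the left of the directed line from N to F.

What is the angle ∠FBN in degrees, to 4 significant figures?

72.98°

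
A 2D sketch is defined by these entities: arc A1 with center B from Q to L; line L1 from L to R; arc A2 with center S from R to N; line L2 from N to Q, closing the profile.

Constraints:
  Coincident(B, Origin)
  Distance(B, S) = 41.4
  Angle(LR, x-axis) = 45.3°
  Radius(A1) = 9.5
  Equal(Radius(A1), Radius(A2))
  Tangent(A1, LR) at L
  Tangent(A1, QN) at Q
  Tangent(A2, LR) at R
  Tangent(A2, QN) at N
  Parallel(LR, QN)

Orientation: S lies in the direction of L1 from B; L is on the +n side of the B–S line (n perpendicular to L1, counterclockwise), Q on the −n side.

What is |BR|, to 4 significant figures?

42.48

Tangency of A1 to both parallel lines with radius 9.5 puts L and Q at B ± 9.5·n: L = (-6.753, 6.682), Q = (6.753, -6.682). Equal radii place R and N the same way about S: R = S + 9.5·n = (22.37, 36.11), N = S − 9.5·n = (35.87, 22.74). Then |BR| = |R − B| = 42.48.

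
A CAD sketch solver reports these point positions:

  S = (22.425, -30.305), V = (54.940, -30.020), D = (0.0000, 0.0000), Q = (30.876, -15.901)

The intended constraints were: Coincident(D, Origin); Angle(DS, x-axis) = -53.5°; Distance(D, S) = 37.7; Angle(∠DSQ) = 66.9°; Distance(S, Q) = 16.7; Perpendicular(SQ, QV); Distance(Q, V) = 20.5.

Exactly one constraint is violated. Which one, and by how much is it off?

Distance(Q, V) = 20.5 — off by 7.40.

D = (0.00, 0.00) ✓; DS at -53.50° ✓; |DS| = 37.70 ✓; ∠DSQ = 66.90° ✓; |SQ| = 16.70 ✓; ∠(SQ, QV) = 90.00° ✓; |QV| = 27.90 ✗.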